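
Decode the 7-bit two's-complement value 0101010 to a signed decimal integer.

MSB is 0, so the value is non-negative: 0101010 = 42.

42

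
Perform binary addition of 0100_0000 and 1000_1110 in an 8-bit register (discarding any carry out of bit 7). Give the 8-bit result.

11001110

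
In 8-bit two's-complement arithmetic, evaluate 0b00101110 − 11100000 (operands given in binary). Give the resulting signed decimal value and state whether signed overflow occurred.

78; no overflow

0b00101110 → 00101110 = 46 (signed)
11100000 = -32 (signed)
Subtract via negate-and-add: invert 11100000 + 1 = 00100000 (i.e. 32).
  00101110
+ 00100000
= 01001110
Result 01001110: MSB = 0 → value 78.
Both addends (after negating the subtrahend) are non-negative and so is the stored result: no signed overflow.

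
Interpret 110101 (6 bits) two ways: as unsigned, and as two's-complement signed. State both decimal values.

Unsigned: 110101 = 53.
Signed: MSB=1 → 53 − 64 = -11.

unsigned = 53, signed = -11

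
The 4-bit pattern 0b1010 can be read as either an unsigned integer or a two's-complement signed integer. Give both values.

Unsigned: 1010 = 10.
Signed: MSB=1 → 10 − 16 = -6.

unsigned = 10, signed = -6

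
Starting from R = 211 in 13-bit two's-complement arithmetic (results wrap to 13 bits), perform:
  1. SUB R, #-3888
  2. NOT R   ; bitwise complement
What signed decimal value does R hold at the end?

4092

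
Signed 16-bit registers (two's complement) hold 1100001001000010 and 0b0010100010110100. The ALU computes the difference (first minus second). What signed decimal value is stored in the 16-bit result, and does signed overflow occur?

-26226; no overflow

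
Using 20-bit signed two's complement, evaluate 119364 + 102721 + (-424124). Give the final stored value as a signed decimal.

119364 + 102721 = 222085 (00110110001110000101)
222085 + (-424124) = -202039 (11001110101011001001)

-202039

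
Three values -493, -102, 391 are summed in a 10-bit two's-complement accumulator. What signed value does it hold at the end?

-204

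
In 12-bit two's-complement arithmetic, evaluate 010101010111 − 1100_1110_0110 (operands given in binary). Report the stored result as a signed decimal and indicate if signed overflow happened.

-1935; overflow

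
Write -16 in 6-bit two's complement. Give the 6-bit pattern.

|-16| = 16 = 010000 in 6 bits.
Invert the bits: 101111. Add 1: 110000.

110000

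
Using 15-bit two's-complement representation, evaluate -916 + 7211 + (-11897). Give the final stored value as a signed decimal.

-916 + 7211 = 6295 (001100010010111)
6295 + (-11897) = -5602 (110101000011110)

-5602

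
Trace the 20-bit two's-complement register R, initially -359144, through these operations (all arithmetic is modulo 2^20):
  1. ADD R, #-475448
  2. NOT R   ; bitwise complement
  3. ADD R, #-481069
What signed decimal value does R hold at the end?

353522

Start: R = -359144 = 10101000010100011000.
R = -359144 + (-475448) = -834592; wraps to 213984 = 00110100001111100000
R = NOT 00110100001111100000 = 11001011110000011111 = -213985
R = -213985 + (-481069) = -695054; wraps to 353522 = 01010110010011110010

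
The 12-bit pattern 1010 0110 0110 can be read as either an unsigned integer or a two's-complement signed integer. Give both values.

unsigned = 2662, signed = -1434

Unsigned: 101001100110 = 2662.
Signed: MSB=1 → 2662 − 4096 = -1434.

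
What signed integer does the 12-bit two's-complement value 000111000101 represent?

453

MSB is 0, so the value is non-negative: 000111000101 = 453.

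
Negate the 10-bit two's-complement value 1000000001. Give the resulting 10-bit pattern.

Invert: 0111111110. Add 1: 0111111111.

0111111111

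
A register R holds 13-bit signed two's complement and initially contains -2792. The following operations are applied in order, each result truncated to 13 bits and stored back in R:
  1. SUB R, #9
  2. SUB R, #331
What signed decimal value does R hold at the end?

-3132

Start: R = -2792 = 1010100011000.
R = -2792 − 9 = -2801 = 1010100001111
R = -2801 − 331 = -3132 = 1001111000100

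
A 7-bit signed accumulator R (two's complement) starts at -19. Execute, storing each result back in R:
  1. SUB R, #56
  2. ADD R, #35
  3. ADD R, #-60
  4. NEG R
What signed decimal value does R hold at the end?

-28

Start: R = -19 = 1101101.
R = -19 − 56 = -75; wraps to 53 = 0110101
R = 53 + 35 = 88; wraps to -40 = 1011000
R = -40 + (-60) = -100; wraps to 28 = 0011100
R = −(28) = -28 = 1100100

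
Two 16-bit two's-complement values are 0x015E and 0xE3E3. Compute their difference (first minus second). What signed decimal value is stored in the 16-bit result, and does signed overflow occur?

0x015E = 0000000101011110 = 350 (signed)
0xE3E3 = 1110001111100011 = -7197 (signed)
Subtract via negate-and-add: invert 1110001111100011 + 1 = 0001110000011101 (i.e. 7197).
  0000000101011110
+ 0001110000011101
= 0001110101111011
Result 0001110101111011: MSB = 0 → value 7547.
Both addends (after negating the subtrahend) are non-negative and so is the stored result: no signed overflow.

7547; no overflow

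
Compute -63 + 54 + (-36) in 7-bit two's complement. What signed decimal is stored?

-45

-63 + 54 = -9 (1110111)
-9 + (-36) = -45 (1010011)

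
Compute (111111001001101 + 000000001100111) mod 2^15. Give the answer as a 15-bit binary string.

111111010110100

  111111001001101
+ 000000001100111
= 111111010110100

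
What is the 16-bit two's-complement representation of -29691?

1000110000000101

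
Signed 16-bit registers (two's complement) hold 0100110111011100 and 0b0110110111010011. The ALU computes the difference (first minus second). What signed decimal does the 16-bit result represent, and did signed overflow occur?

-8183; no overflow

0100110111011100 = 19932 (signed)
0b0110110111010011 → 0110110111010011 = 28115 (signed)
Subtract via negate-and-add: invert 0110110111010011 + 1 = 1001001000101101 (i.e. -28115).
  0100110111011100
+ 1001001000101101
= 1110000000001001
Result 1110000000001001: MSB = 1 → 57353 − 65536 = -8183.
Addends (after negating the subtrahend) have opposite signs, so signed overflow cannot occur.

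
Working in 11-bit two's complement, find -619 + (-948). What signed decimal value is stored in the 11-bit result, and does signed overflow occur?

481; overflow

-619 → 10110010101
-948 → 10001001100
  10110010101
+ 10001001100
= 00111100001  (discard carry-out 1)
Result 00111100001: MSB = 0 → value 481.
Both addends are negative but the stored result is non-negative: signed overflow. The true value -619 + (-948) = -1567 lies outside [-1024, 1023].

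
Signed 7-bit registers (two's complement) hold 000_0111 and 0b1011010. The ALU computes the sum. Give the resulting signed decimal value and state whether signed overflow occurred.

-31; no overflow

000_0111 → 0000111 = 7 (signed)
0b1011010 → 1011010 = -38 (signed)
  0000111
+ 1011010
= 1100001
Result 1100001: MSB = 1 → 97 − 128 = -31.
Addends have opposite signs, so signed overflow cannot occur.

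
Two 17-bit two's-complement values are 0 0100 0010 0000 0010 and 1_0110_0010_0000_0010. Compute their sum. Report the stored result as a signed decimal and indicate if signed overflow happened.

-23548; no overflow

0 0100 0010 0000 0010 → 00100001000000010 = 16898 (signed)
1_0110_0010_0000_0010 → 10110001000000010 = -40446 (signed)
  00100001000000010
+ 10110001000000010
= 11010010000000100
Result 11010010000000100: MSB = 1 → 107524 − 131072 = -23548.
Addends have opposite signs, so signed overflow cannot occur.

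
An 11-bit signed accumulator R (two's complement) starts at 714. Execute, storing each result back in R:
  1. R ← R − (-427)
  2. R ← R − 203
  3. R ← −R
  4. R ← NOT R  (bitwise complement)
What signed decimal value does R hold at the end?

937

Start: R = 714 = 01011001010.
R = 714 − (-427) = 1141; wraps to -907 = 10001110101
R = -907 − 203 = -1110; wraps to 938 = 01110101010
R = −(938) = -938 = 10001010110
R = NOT 10001010110 = 01110101001 = 937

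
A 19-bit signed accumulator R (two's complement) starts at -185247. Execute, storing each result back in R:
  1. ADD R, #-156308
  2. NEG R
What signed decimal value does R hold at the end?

-182733

Start: R = -185247 = 1010010110001100001.
R = -185247 + (-156308) = -341555; wraps to 182733 = 0101100100111001101
R = −(182733) = -182733 = 1010011011000110011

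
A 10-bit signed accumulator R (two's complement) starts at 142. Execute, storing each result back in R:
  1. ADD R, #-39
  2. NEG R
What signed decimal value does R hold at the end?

-103

Start: R = 142 = 0010001110.
R = 142 + (-39) = 103 = 0001100111
R = −(103) = -103 = 1110011001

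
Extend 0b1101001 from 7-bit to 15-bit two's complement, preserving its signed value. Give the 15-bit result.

MSB of 1101001 is 1; replicate it into the new high bits.
11111111|1101001 → 111111111101001 (still -23).

111111111101001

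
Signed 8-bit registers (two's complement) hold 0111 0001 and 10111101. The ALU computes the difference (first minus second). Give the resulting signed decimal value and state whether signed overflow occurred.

0111 0001 → 01110001 = 113 (signed)
10111101 = -67 (signed)
Subtract via negate-and-add: invert 10111101 + 1 = 01000011 (i.e. 67).
  01110001
+ 01000011
= 10110100
Result 10110100: MSB = 1 → 180 − 256 = -76.
Both addends (after negating the subtrahend) are non-negative but the stored result is negative: signed overflow. The true value 113 − (-67) = 180 lies outside [-128, 127].

-76; overflow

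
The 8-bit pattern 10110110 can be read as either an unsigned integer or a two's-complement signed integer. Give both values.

Unsigned: 10110110 = 182.
Signed: MSB=1 → 182 − 256 = -74.

unsigned = 182, signed = -74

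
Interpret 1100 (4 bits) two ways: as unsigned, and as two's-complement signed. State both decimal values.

unsigned = 12, signed = -4

Unsigned: 1100 = 12.
Signed: MSB=1 → 12 − 16 = -4.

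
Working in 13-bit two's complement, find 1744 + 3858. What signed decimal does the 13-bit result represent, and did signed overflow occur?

-2590; overflow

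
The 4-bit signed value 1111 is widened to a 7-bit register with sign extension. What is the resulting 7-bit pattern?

MSB of 1111 is 1; replicate it into the new high bits.
111|1111 → 1111111 (still -1).

1111111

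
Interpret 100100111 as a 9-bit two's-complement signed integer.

MSB is 1, so the value is negative.
Unsigned reading: 295. Subtract 2^9 = 512: 295 − 512 = -217.

-217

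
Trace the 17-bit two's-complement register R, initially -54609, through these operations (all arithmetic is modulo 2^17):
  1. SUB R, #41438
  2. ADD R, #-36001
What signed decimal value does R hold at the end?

Start: R = -54609 = 10010101010101111.
R = -54609 − 41438 = -96047; wraps to 35025 = 01000100011010001
R = 35025 + (-36001) = -976 = 11111110000110000

-976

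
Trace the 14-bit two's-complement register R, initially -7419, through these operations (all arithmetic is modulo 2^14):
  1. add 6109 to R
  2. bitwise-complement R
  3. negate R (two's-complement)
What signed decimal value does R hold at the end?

-1309

Start: R = -7419 = 10001100000101.
R = -7419 + 6109 = -1310 = 11101011100010
R = NOT 11101011100010 = 00010100011101 = 1309
R = −(1309) = -1309 = 11101011100011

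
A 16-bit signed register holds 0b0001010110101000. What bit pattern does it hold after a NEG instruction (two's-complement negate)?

1110101001011000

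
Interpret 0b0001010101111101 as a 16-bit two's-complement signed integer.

MSB is 0, so the value is non-negative: 0001010101111101 = 5501.

5501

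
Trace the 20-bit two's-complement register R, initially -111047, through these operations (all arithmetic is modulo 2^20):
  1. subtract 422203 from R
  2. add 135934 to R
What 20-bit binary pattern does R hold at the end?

10011110111111111100

Start: R = -111047 = 11100100111000111001.
R = -111047 − 422203 = -533250; wraps to 515326 = 01111101110011111110
R = 515326 + 135934 = 651260; wraps to -397316 = 10011110111111111100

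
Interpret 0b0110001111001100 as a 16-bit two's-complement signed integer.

MSB is 0, so the value is non-negative: 0110001111001100 = 25548.

25548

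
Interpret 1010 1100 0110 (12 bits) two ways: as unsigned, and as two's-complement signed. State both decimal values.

unsigned = 2758, signed = -1338

Unsigned: 101011000110 = 2758.
Signed: MSB=1 → 2758 − 4096 = -1338.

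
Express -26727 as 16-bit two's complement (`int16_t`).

|-26727| = 26727 = 0110100001100111 in 16 bits.
Invert the bits: 1001011110011000. Add 1: 1001011110011001.

1001011110011001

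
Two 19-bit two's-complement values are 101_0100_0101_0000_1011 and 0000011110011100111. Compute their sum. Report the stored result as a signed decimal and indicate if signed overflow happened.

-163342; no overflow

101_0100_0101_0000_1011 → 1010100010100001011 = -178933 (signed)
0000011110011100111 = 15591 (signed)
  1010100010100001011
+ 0000011110011100111
= 1011000000111110010
Result 1011000000111110010: MSB = 1 → 360946 − 524288 = -163342.
Addends have opposite signs, so signed overflow cannot occur.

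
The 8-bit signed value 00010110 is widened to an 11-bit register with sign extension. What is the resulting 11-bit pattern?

MSB of 00010110 is 0; replicate it into the new high bits.
000|00010110 → 00000010110 (still 22).

00000010110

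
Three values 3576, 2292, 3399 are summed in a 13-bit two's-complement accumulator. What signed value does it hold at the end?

1075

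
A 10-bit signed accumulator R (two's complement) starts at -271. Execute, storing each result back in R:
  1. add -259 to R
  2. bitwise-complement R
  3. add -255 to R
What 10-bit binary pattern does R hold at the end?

Start: R = -271 = 1011110001.
R = -271 + (-259) = -530; wraps to 494 = 0111101110
R = NOT 0111101110 = 1000010001 = -495
R = -495 + (-255) = -750; wraps to 274 = 0100010010

0100010010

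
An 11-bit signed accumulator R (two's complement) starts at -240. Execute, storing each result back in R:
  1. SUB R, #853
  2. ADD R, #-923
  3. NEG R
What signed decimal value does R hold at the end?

-32

Start: R = -240 = 11100010000.
R = -240 − 853 = -1093; wraps to 955 = 01110111011
R = 955 + (-923) = 32 = 00000100000
R = −(32) = -32 = 11111100000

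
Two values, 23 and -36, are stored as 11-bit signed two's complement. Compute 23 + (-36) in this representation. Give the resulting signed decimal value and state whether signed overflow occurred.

23 → 00000010111
-36 → 11111011100
  00000010111
+ 11111011100
= 11111110011
Result 11111110011: MSB = 1 → 2035 − 2048 = -13.
Addends have opposite signs, so signed overflow cannot occur.

-13; no overflow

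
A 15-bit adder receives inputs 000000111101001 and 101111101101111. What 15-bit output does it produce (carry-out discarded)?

  000000111101001
+ 101111101101111
= 110000101011000

110000101011000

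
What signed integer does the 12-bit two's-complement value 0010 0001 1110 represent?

MSB is 0, so the value is non-negative: 001000011110 = 542.

542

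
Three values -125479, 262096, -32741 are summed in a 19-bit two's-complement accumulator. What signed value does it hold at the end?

-125479 + 262096 = 136617 (0100001010110101001)
136617 + (-32741) = 103876 (0011001010111000100)

103876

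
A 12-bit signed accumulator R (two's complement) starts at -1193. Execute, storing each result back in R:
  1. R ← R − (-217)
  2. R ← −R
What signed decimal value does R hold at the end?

Start: R = -1193 = 101101010111.
R = -1193 − (-217) = -976 = 110000110000
R = −(-976) = 976 = 001111010000

976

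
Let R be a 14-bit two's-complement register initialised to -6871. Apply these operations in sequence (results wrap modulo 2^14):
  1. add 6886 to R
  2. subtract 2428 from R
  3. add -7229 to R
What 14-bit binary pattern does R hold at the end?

01101001010110

Start: R = -6871 = 10010100101001.
R = -6871 + 6886 = 15 = 00000000001111
R = 15 − 2428 = -2413 = 11011010010011
R = -2413 + (-7229) = -9642; wraps to 6742 = 01101001010110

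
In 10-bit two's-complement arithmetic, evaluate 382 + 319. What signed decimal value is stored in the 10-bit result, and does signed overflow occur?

-323; overflow

382 → 0101111110
319 → 0100111111
  0101111110
+ 0100111111
= 1010111101
Result 1010111101: MSB = 1 → 701 − 1024 = -323.
Both addends are non-negative but the stored result is negative: signed overflow. The true value 382 + 319 = 701 lies outside [-512, 511].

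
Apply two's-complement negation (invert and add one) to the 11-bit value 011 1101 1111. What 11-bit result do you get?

Invert: 10000100000. Add 1: 10000100001.

10000100001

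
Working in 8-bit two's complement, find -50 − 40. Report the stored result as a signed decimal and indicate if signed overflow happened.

-50 → 11001110
40 → 00101000
Subtract via negate-and-add: invert 00101000 + 1 = 11011000 (i.e. -40).
  11001110
+ 11011000
= 10100110  (discard carry-out 1)
Result 10100110: MSB = 1 → 166 − 256 = -90.
Both addends (after negating the subtrahend) are negative and so is the stored result: no signed overflow.

-90; no overflow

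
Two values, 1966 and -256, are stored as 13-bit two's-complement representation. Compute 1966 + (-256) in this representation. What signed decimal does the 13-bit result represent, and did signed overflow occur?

1710; no overflow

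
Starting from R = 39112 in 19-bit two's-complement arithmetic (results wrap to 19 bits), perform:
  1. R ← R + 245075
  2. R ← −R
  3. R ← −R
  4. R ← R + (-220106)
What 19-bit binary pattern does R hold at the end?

0001111101001010001

Start: R = 39112 = 0001001100011001000.
R = 39112 + 245075 = 284187; wraps to -240101 = 1000101011000011011
R = −(-240101) = 240101 = 0111010100111100101
R = −(240101) = -240101 = 1000101011000011011
R = -240101 + (-220106) = -460207; wraps to 64081 = 0001111101001010001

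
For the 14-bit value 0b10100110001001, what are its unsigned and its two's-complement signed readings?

unsigned = 10633, signed = -5751

Unsigned: 10100110001001 = 10633.
Signed: MSB=1 → 10633 − 16384 = -5751.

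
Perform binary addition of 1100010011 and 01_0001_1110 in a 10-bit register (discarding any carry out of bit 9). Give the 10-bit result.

0000110001

  1100010011
+ 0100011110
= 0000110001  (discard carry-out 1)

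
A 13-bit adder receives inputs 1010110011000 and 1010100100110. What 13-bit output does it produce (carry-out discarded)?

  1010110011000
+ 1010100100110
= 0101010111110  (discard carry-out 1)

0101010111110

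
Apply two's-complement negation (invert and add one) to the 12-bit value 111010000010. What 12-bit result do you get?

Invert: 000101111101. Add 1: 000101111110.

000101111110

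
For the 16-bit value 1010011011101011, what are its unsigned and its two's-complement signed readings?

Unsigned: 1010011011101011 = 42731.
Signed: MSB=1 → 42731 − 65536 = -22805.

unsigned = 42731, signed = -22805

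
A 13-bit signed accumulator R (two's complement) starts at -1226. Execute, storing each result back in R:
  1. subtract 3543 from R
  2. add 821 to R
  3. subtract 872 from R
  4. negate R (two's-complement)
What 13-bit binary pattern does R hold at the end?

Start: R = -1226 = 1101100110110.
R = -1226 − 3543 = -4769; wraps to 3423 = 0110101011111
R = 3423 + 821 = 4244; wraps to -3948 = 1000010010100
R = -3948 − 872 = -4820; wraps to 3372 = 0110100101100
R = −(3372) = -3372 = 1001011010100

1001011010100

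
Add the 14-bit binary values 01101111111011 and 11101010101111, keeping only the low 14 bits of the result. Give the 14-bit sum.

  01101111111011
+ 11101010101111
= 01011010101010  (discard carry-out 1)

01011010101010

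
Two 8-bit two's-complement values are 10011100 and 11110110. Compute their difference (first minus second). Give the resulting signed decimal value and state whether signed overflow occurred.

-90; no overflow

10011100 = -100 (signed)
11110110 = -10 (signed)
Subtract via negate-and-add: invert 11110110 + 1 = 00001010 (i.e. 10).
  10011100
+ 00001010
= 10100110
Result 10100110: MSB = 1 → 166 − 256 = -90.
Addends (after negating the subtrahend) have opposite signs, so signed overflow cannot occur.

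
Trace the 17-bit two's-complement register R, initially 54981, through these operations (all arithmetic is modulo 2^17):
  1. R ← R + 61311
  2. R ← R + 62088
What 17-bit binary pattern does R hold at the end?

01011100011001100

Start: R = 54981 = 01101011011000101.
R = 54981 + 61311 = 116292; wraps to -14780 = 11100011001000100
R = -14780 + 62088 = 47308 = 01011100011001100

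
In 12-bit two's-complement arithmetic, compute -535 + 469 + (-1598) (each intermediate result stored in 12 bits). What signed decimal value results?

-1664

-535 + 469 = -66 (111110111110)
-66 + (-1598) = -1664 (100110000000)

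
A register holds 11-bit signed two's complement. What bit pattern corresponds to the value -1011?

10000001101

|-1011| = 1011 = 01111110011 in 11 bits.
Invert the bits: 10000001100. Add 1: 10000001101.
Check: 10000001101 reads as 1037 − 2048 = -1011.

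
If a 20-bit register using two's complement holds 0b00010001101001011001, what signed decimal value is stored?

72281

MSB is 0, so the value is non-negative: 00010001101001011001 = 72281.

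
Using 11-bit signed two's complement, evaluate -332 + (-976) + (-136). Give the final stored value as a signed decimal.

604

-332 + (-976) = -1308 → wraps to 740 (01011100100)
740 + (-136) = 604 (01001011100)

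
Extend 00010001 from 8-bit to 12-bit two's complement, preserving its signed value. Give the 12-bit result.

MSB of 00010001 is 0; replicate it into the new high bits.
0000|00010001 → 000000010001 (still 17).

000000010001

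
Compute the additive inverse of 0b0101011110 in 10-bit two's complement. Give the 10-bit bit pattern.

1010100010

Invert: 1010100001. Add 1: 1010100010.
Check: 0101011110 = 350, 1010100010 = -350.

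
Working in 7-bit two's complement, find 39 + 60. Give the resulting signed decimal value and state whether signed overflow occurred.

-29; overflow

39 → 0100111
60 → 0111100
  0100111
+ 0111100
= 1100011
Result 1100011: MSB = 1 → 99 − 128 = -29.
Both addends are non-negative but the stored result is negative: signed overflow. The true value 39 + 60 = 99 lies outside [-64, 63].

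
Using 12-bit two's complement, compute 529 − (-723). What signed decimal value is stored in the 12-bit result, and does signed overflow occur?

529 → 001000010001
-723 → 110100101101
Subtract via negate-and-add: invert 110100101101 + 1 = 001011010011 (i.e. 723).
  001000010001
+ 001011010011
= 010011100100
Result 010011100100: MSB = 0 → value 1252.
Both addends (after negating the subtrahend) are non-negative and so is the stored result: no signed overflow.

1252; no overflow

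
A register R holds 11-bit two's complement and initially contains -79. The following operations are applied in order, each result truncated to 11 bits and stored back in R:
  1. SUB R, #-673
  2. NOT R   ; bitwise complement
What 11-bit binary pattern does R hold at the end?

10110101101

Start: R = -79 = 11110110001.
R = -79 − (-673) = 594 = 01001010010
R = NOT 01001010010 = 10110101101 = -595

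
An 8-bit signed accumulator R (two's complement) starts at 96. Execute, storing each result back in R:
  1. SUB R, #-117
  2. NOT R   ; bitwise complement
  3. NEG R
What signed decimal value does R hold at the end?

Start: R = 96 = 01100000.
R = 96 − (-117) = 213; wraps to -43 = 11010101
R = NOT 11010101 = 00101010 = 42
R = −(42) = -42 = 11010110

-42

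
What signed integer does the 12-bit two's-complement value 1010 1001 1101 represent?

-1379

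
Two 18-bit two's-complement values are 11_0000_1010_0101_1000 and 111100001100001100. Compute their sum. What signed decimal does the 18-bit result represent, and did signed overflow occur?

-78492; no overflow

11_0000_1010_0101_1000 → 110000101001011000 = -62888 (signed)
111100001100001100 = -15604 (signed)
  110000101001011000
+ 111100001100001100
= 101100110101100100  (discard carry-out 1)
Result 101100110101100100: MSB = 1 → 183652 − 262144 = -78492.
Both addends are negative and so is the stored result: no signed overflow.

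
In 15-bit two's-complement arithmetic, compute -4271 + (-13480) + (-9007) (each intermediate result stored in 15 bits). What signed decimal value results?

-4271 + (-13480) = -17751 → wraps to 15017 (011101010101001)
15017 + (-9007) = 6010 (001011101111010)

6010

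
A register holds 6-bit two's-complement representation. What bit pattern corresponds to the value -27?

100101

|-27| = 27 = 011011 in 6 bits.
Invert the bits: 100100. Add 1: 100101.
Check: 100101 reads as 37 − 64 = -27.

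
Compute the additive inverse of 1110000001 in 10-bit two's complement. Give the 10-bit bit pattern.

0001111111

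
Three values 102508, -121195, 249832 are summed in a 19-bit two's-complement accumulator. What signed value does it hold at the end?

231145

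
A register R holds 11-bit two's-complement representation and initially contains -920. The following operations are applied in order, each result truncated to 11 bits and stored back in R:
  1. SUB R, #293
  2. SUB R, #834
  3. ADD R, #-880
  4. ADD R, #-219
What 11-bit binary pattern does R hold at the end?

01110110110

Start: R = -920 = 10001101000.
R = -920 − 293 = -1213; wraps to 835 = 01101000011
R = 835 − 834 = 1 = 00000000001
R = 1 + (-880) = -879 = 10010010001
R = -879 + (-219) = -1098; wraps to 950 = 01110110110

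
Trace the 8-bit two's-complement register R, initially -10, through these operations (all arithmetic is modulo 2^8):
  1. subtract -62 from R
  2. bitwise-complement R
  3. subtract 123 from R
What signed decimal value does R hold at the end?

80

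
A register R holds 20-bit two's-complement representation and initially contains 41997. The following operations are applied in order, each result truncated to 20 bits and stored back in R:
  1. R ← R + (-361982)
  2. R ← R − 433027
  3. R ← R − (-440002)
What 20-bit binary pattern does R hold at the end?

10110011100101001110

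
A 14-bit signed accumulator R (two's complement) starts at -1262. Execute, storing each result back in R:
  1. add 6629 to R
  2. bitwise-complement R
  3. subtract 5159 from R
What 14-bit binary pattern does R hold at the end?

01011011100001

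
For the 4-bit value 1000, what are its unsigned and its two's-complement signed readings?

unsigned = 8, signed = -8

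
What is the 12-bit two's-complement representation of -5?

111111111011

|-5| = 5 = 000000000101 in 12 bits.
Invert the bits: 111111111010. Add 1: 111111111011.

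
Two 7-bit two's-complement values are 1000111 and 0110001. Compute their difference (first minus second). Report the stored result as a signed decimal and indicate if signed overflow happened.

22; overflow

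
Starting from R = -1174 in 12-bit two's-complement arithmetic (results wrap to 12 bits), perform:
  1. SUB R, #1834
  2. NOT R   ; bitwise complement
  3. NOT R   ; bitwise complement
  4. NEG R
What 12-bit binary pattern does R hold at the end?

101111000000

Start: R = -1174 = 101101101010.
R = -1174 − 1834 = -3008; wraps to 1088 = 010001000000
R = NOT 010001000000 = 101110111111 = -1089
R = NOT 101110111111 = 010001000000 = 1088
R = −(1088) = -1088 = 101111000000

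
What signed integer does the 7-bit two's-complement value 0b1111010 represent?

-6

MSB is 1, so the value is negative.
Invert: 0000101. Add 1: 0000110 = 6. So the value is −6.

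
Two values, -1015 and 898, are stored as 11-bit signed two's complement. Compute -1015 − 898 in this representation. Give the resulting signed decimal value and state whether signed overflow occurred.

135; overflow

-1015 → 10000001001
898 → 01110000010
Subtract via negate-and-add: invert 01110000010 + 1 = 10001111110 (i.e. -898).
  10000001001
+ 10001111110
= 00010000111  (discard carry-out 1)
Result 00010000111: MSB = 0 → value 135.
Both addends (after negating the subtrahend) are negative but the stored result is non-negative: signed overflow. The true value -1015 − 898 = -1913 lies outside [-1024, 1023].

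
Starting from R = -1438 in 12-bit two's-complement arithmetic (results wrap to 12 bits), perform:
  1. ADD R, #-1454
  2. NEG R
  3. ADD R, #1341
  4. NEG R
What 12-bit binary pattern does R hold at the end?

Start: R = -1438 = 101001100010.
R = -1438 + (-1454) = -2892; wraps to 1204 = 010010110100
R = −(1204) = -1204 = 101101001100
R = -1204 + 1341 = 137 = 000010001001
R = −(137) = -137 = 111101110111

111101110111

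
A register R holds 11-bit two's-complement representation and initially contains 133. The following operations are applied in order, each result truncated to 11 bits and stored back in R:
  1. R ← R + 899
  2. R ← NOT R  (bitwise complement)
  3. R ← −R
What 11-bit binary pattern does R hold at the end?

10000001001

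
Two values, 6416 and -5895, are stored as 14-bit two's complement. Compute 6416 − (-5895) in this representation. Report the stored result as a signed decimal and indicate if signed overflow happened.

6416 → 01100100010000
-5895 → 10100011111001
Subtract via negate-and-add: invert 10100011111001 + 1 = 01011100000111 (i.e. 5895).
  01100100010000
+ 01011100000111
= 11000000010111
Result 11000000010111: MSB = 1 → 12311 − 16384 = -4073.
Both addends (after negating the subtrahend) are non-negative but the stored result is negative: signed overflow. The true value 6416 − (-5895) = 12311 lies outside [-8192, 8191].

-4073; overflow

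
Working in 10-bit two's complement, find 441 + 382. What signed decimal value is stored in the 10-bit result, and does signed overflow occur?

441 → 0110111001
382 → 0101111110
  0110111001
+ 0101111110
= 1100110111
Result 1100110111: MSB = 1 → 823 − 1024 = -201.
Both addends are non-negative but the stored result is negative: signed overflow. The true value 441 + 382 = 823 lies outside [-512, 511].

-201; overflow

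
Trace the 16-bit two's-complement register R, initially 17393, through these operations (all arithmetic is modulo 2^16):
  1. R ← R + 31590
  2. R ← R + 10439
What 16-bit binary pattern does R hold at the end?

Start: R = 17393 = 0100001111110001.
R = 17393 + 31590 = 48983; wraps to -16553 = 1011111101010111
R = -16553 + 10439 = -6114 = 1110100000011110

1110100000011110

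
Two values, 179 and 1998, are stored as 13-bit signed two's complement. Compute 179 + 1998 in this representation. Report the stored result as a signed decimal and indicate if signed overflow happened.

2177; no overflow

179 → 0000010110011
1998 → 0011111001110
  0000010110011
+ 0011111001110
= 0100010000001
Result 0100010000001: MSB = 0 → value 2177.
Both addends are non-negative and so is the stored result: no signed overflow.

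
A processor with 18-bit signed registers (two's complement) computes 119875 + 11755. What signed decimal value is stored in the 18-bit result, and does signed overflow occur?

-130514; overflow

119875 → 011101010001000011
11755 → 000010110111101011
  011101010001000011
+ 000010110111101011
= 100000001000101110
Result 100000001000101110: MSB = 1 → 131630 − 262144 = -130514.
Both addends are non-negative but the stored result is negative: signed overflow. The true value 119875 + 11755 = 131630 lies outside [-131072, 131071].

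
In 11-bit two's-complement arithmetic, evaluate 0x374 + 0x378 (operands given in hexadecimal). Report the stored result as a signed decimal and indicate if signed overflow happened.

0x374 = 01101110100 = 884 (signed)
0x378 = 01101111000 = 888 (signed)
  01101110100
+ 01101111000
= 11011101100
Result 11011101100: MSB = 1 → 1772 − 2048 = -276.
Both addends are non-negative but the stored result is negative: signed overflow. The true value 884 + 888 = 1772 lies outside [-1024, 1023].

-276; overflow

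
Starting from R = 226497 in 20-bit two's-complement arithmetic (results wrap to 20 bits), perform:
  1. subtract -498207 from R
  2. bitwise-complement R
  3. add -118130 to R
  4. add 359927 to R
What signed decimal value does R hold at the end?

-482908

Start: R = 226497 = 00110111010011000001.
R = 226497 − (-498207) = 724704; wraps to -323872 = 10110000111011100000
R = NOT 10110000111011100000 = 01001111000100011111 = 323871
R = 323871 + (-118130) = 205741 = 00110010001110101101
R = 205741 + 359927 = 565668; wraps to -482908 = 10001010000110100100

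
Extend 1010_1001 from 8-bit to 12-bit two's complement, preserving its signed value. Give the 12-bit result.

111110101001

MSB of 10101001 is 1; replicate it into the new high bits.
1111|10101001 → 111110101001 (still -87).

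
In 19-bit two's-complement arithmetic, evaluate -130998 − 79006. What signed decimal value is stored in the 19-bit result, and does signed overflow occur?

-130998 → 1100000000001001010
79006 → 0010011010010011110
Subtract via negate-and-add: invert 0010011010010011110 + 1 = 1101100101101100010 (i.e. -79006).
  1100000000001001010
+ 1101100101101100010
= 1001100101110101100  (discard carry-out 1)
Result 1001100101110101100: MSB = 1 → 314284 − 524288 = -210004.
Both addends (after negating the subtrahend) are negative and so is the stored result: no signed overflow.

-210004; no overflow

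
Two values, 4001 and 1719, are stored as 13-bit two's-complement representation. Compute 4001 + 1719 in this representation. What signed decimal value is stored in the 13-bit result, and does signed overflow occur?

4001 → 0111110100001
1719 → 0011010110111
  0111110100001
+ 0011010110111
= 1011001011000
Result 1011001011000: MSB = 1 → 5720 − 8192 = -2472.
Both addends are non-negative but the stored result is negative: signed overflow. The true value 4001 + 1719 = 5720 lies outside [-4096, 4095].

-2472; overflow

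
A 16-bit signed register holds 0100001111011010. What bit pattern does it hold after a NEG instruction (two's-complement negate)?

Invert: 1011110000100101. Add 1: 1011110000100110.
Check: 0100001111011010 = 17370, 1011110000100110 = -17370.

1011110000100110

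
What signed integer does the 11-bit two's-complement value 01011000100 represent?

MSB is 0, so the value is non-negative: 01011000100 = 708.

708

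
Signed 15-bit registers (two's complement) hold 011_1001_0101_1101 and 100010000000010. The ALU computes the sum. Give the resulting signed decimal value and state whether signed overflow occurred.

-673; no overflow

011_1001_0101_1101 → 011100101011101 = 14685 (signed)
100010000000010 = -15358 (signed)
  011100101011101
+ 100010000000010
= 111110101011111
Result 111110101011111: MSB = 1 → 32095 − 32768 = -673.
Addends have opposite signs, so signed overflow cannot occur.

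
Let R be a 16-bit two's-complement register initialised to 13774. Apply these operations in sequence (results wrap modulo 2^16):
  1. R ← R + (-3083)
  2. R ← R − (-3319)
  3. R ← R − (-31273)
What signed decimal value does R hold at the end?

-20253

Start: R = 13774 = 0011010111001110.
R = 13774 + (-3083) = 10691 = 0010100111000011
R = 10691 − (-3319) = 14010 = 0011011010111010
R = 14010 − (-31273) = 45283; wraps to -20253 = 1011000011100011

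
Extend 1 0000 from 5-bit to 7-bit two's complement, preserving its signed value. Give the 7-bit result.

1110000

MSB of 10000 is 1; replicate it into the new high bits.
11|10000 → 1110000 (still -16).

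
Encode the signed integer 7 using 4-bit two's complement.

7 is non-negative, so write it directly in 4 bits: 0111.

0111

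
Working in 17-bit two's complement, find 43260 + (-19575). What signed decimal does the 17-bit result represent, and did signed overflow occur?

23685; no overflow

43260 → 01010100011111100
-19575 → 11011001110001001
  01010100011111100
+ 11011001110001001
= 00101110010000101  (discard carry-out 1)
Result 00101110010000101: MSB = 0 → value 23685.
Addends have opposite signs, so signed overflow cannot occur.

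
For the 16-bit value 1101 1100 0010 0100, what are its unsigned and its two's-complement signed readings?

unsigned = 56356, signed = -9180

Unsigned: 1101110000100100 = 56356.
Signed: MSB=1 → 56356 − 65536 = -9180.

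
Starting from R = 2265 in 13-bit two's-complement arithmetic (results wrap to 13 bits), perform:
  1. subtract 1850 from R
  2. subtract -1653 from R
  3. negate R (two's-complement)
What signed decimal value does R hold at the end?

-2068

Start: R = 2265 = 0100011011001.
R = 2265 − 1850 = 415 = 0000110011111
R = 415 − (-1653) = 2068 = 0100000010100
R = −(2068) = -2068 = 1011111101100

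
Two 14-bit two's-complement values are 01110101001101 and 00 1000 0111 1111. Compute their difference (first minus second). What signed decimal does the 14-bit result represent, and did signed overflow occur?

01110101001101 = 7501 (signed)
00 1000 0111 1111 → 00100001111111 = 2175 (signed)
Subtract via negate-and-add: invert 00100001111111 + 1 = 11011110000001 (i.e. -2175).
  01110101001101
+ 11011110000001
= 01010011001110  (discard carry-out 1)
Result 01010011001110: MSB = 0 → value 5326.
Addends (after negating the subtrahend) have opposite signs, so signed overflow cannot occur.

5326; no overflow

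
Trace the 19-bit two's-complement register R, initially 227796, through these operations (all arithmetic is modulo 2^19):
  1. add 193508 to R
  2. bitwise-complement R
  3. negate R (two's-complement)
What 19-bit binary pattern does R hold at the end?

Start: R = 227796 = 0110111100111010100.
R = 227796 + 193508 = 421304; wraps to -102984 = 1100110110110111000
R = NOT 1100110110110111000 = 0011001001001000111 = 102983
R = −(102983) = -102983 = 1100110110110111001

1100110110110111001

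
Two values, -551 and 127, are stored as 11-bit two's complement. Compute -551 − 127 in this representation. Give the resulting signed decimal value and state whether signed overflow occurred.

-678; no overflow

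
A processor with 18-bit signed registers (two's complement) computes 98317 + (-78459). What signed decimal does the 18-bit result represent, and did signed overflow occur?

98317 → 011000000000001101
-78459 → 101100110110000101
  011000000000001101
+ 101100110110000101
= 000100110110010010  (discard carry-out 1)
Result 000100110110010010: MSB = 0 → value 19858.
Addends have opposite signs, so signed overflow cannot occur.

19858; no overflow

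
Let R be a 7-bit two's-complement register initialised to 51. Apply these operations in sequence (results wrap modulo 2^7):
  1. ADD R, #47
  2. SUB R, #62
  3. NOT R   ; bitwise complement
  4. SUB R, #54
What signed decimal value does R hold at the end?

37

Start: R = 51 = 0110011.
R = 51 + 47 = 98; wraps to -30 = 1100010
R = -30 − 62 = -92; wraps to 36 = 0100100
R = NOT 0100100 = 1011011 = -37
R = -37 − 54 = -91; wraps to 37 = 0100101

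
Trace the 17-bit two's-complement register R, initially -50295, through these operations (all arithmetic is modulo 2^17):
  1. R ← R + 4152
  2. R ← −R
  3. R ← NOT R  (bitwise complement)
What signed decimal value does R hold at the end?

Start: R = -50295 = 10011101110001001.
R = -50295 + 4152 = -46143 = 10100101111000001
R = −(-46143) = 46143 = 01011010000111111
R = NOT 01011010000111111 = 10100101111000000 = -46144

-46144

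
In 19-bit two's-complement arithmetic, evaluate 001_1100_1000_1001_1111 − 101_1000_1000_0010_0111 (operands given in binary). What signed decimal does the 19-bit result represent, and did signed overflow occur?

-245640; overflow

001_1100_1000_1001_1111 → 0011100100010011111 = 116895 (signed)
101_1000_1000_0010_0111 → 1011000100000100111 = -161753 (signed)
Subtract via negate-and-add: invert 1011000100000100111 + 1 = 0100111011111011001 (i.e. 161753).
  0011100100010011111
+ 0100111011111011001
= 1000100000001111000
Result 1000100000001111000: MSB = 1 → 278648 − 524288 = -245640.
Both addends (after negating the subtrahend) are non-negative but the stored result is negative: signed overflow. The true value 116895 − (-161753) = 278648 lies outside [-262144, 262143].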